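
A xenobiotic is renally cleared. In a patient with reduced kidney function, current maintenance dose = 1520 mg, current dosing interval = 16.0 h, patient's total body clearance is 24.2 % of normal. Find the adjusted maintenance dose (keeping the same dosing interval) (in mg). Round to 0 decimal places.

368 mg

To keep the same average steady-state level, dosing rate must scale with clearance.
CL ratio = 24.2 / 100 = 0.2420
New dose (same interval) = 1520 × 0.2420 = 367.8 mg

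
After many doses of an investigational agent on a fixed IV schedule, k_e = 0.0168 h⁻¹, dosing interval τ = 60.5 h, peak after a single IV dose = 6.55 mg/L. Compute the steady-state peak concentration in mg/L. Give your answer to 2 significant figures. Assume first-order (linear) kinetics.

10 mg/L

e^(−kτ) = e^(−0.01680 × 60.5) = 0.3619
Accumulation ratio R = 1 / (1 − e^(−kτ)) = 1 / (1 − 0.3619) = 1.567
Steady-state peak = C₀ × R = 6.55 × 1.567 = 10.26 mg/L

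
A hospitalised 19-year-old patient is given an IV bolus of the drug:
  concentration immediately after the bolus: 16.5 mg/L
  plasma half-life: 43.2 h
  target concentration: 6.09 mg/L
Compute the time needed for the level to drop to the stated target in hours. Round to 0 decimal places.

k = ln2 / t½ = 0.693147 / 43.2 = 0.01605 h⁻¹
t = ln(C₀ / C) / k = ln(16.50 / 6.09) / 0.01605
  = ln(2.709) / 0.01605 = 0.9966 / 0.01605 = 62.09 h

62 h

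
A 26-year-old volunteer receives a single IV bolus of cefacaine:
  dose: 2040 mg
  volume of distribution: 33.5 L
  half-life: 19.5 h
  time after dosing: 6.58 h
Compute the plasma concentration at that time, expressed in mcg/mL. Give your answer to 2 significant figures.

48 mcg/mL

C₀ = Dose / Vd = 2040 / 33.5 = 60.90 mg/L
k = ln2 / t½ = 0.693147 / 19.5 = 0.03555 h⁻¹
C = C₀ · e^(−k·t) = 60.90 × e^(−0.03555 × 6.58)
  = 60.90 × 0.7914 = 48.20 mg/L
(48.20 mg/L = 48.20 mcg/mL)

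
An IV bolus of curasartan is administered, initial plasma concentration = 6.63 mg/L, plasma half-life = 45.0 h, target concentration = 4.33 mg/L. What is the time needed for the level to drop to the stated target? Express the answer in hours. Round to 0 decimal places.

k = ln2 / t½ = 0.693147 / 45.0 = 0.01540 h⁻¹
t = ln(C₀ / C) / k = ln(6.630 / 4.33) / 0.01540
  = ln(1.531) / 0.01540 = 0.4259 / 0.01540 = 27.66 h

28 h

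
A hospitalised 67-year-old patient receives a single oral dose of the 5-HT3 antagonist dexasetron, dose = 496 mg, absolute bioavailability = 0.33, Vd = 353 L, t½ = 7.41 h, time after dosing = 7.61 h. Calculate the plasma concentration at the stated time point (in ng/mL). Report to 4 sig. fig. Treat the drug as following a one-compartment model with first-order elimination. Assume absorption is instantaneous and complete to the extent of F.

Amount reaching circulation = F × Dose = 0.33 × 496.0 = 163.7 mg
C₀ = F·Dose / Vd = 163.7 / 353 = 0.4637 mg/L
k = ln2 / t½ = 0.693147 / 7.41 = 0.09354 h⁻¹
C = C₀ · e^(−k·t) = 0.4637 × e^(−0.09354 × 7.61)
  = 0.4637 × 0.4907 = 0.2275 mg/L
Convert: 0.2275 mg/L × 1000 = 227.5 ng/mL

227.5 ng/mL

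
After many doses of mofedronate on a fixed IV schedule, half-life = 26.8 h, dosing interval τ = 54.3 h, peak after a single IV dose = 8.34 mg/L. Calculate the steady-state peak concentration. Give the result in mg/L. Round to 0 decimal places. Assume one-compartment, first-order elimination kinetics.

k = ln2 / t½ = 0.693147 / 26.8 = 0.02586 h⁻¹
e^(−kτ) = e^(−0.02586 × 54.3) = 0.2456
Accumulation ratio R = 1 / (1 − e^(−kτ)) = 1 / (1 − 0.2456) = 1.326
Steady-state peak = C₀ × R = 8.34 × 1.326 = 11.06 mg/L

11 mg/L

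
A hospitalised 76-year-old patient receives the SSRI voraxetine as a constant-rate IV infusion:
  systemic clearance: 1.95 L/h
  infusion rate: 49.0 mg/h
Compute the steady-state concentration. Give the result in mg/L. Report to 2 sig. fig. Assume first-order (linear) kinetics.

At steady state Css = R₀ / CL = 49.0 / 1.950 = 25.13 mg/L

25 mg/L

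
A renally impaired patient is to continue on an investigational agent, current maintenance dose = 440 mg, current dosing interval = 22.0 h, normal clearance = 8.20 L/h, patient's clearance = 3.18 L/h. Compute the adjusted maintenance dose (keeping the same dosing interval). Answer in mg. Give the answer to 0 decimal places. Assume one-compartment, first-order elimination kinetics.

171 mg

To keep the same average steady-state level, dosing rate must scale with clearance.
CL ratio = 3.18 / 8.20 = 0.3878
New dose (same interval) = 440 × 0.3878 = 170.6 mg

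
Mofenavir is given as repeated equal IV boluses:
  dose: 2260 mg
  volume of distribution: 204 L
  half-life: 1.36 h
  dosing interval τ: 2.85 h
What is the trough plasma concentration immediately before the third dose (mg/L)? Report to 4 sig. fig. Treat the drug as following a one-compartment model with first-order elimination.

3.199 mg/L

C₀ per dose = Dose / Vd = 2260 / 204 = 11.08 mg/L
k = ln2 / t½ = 0.693147 / 1.36 = 0.5097 h⁻¹
Fraction remaining after one interval: r = e^(−kτ) = e^(−0.5097 × 2.85) = 0.2340
Before dose 3, 2 doses have been given (aged 1τ, 2τ).
C_trough = C₀ × (r + r²) = 11.08 × (0.2340 + 0.05476) = 3.199 mg/L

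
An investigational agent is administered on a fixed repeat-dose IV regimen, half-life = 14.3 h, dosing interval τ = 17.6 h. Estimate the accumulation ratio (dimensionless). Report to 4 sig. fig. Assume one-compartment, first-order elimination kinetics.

k = ln2 / t½ = 0.693147 / 14.3 = 0.04847 h⁻¹
e^(−kτ) = e^(−0.04847 × 17.6) = 0.4261
Accumulation ratio R = 1 / (1 − e^(−kτ)) = 1 / (1 − 0.4261) = 1.742

1.742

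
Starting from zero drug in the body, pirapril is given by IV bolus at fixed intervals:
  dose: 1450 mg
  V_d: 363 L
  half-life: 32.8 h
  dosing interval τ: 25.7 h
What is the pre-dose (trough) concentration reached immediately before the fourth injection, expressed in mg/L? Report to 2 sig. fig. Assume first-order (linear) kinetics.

C₀ per dose = Dose / Vd = 1450 / 363 = 3.994 mg/L
k = ln2 / t½ = 0.693147 / 32.8 = 0.02113 h⁻¹
Fraction remaining after one interval: r = e^(−kτ) = e^(−0.02113 × 25.7) = 0.5810
Before dose 4, 3 doses have been given (aged 1τ, 2τ, 3τ).
C_trough = C₀ × (r + r² + … + r^3) = C₀ × r(1−r^3)/(1−r)
        = 3.994 × 0.5810 × (1 − 0.1961) / (1 − 0.5810) = 4.452 mg/L

4.5 mg/L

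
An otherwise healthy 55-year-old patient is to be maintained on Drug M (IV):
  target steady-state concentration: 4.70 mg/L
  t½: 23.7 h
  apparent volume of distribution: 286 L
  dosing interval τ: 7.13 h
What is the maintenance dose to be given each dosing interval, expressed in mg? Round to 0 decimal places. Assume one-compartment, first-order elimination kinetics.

k = ln2 / t½ = 0.693147 / 23.7 = 0.02925 h⁻¹
CL = k × Vd = 0.02925 × 286 = 8.366 L/h
At steady state, Dose/τ = Css × CL.
Dose = Css × CL × τ = 4.70 × 8.366 × 7.13 = 280.4 mg

280 mg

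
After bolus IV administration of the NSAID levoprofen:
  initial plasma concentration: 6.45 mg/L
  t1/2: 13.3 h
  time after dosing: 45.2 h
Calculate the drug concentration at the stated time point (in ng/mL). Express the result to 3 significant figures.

k = ln2 / t½ = 0.693147 / 13.3 = 0.05212 h⁻¹
C = C₀ · e^(−k·t) = 6.450 × e^(−0.05212 × 45.2)
  = 6.450 × 0.09482 = 0.6116 mg/L
Convert: 0.6116 mg/L × 1000 = 611.6 ng/mL

612 ng/mL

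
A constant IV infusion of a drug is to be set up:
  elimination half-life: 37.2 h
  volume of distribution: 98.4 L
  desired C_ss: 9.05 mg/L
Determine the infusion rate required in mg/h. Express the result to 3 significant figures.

16.6 mg/h

k = ln2 / t½ = 0.693147 / 37.2 = 0.01863 h⁻¹
CL = k × Vd = 0.01863 × 98.4 = 1.833 L/h
At steady state, infusion rate R₀ = Css × CL = 9.05 × 1.833 = 16.59 mg/h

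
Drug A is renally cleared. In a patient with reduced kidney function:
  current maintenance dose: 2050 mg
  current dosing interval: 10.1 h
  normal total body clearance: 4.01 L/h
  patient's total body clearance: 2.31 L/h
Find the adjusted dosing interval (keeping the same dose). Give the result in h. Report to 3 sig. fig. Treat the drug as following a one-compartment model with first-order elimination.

17.5 h

To keep the same average steady-state level, dosing rate must scale with clearance.
CL ratio = 2.31 / 4.01 = 0.5761
New interval (same dose) = 10.1 / 0.5761 = 17.53 h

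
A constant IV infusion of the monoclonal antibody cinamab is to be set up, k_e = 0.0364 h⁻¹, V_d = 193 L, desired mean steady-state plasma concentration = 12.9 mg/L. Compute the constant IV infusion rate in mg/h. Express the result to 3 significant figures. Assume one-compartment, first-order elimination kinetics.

CL = k × Vd = 0.03640 × 193 = 7.025 L/h
At steady state, infusion rate R₀ = Css × CL = 12.9 × 7.025 = 90.62 mg/h

90.6 mg/h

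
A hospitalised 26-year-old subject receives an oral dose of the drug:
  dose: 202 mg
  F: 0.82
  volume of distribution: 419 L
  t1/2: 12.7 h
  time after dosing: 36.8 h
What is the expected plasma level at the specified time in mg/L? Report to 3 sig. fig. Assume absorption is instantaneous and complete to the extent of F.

Amount reaching circulation = F × Dose = 0.82 × 202.0 = 165.6 mg
C₀ = F·Dose / Vd = 165.6 / 419 = 0.3952 mg/L
k = ln2 / t½ = 0.693147 / 12.7 = 0.05458 h⁻¹
C = C₀ · e^(−k·t) = 0.3952 × e^(−0.05458 × 36.8)
  = 0.3952 × 0.1342 = 0.05304 mg/L

0.0530 mg/L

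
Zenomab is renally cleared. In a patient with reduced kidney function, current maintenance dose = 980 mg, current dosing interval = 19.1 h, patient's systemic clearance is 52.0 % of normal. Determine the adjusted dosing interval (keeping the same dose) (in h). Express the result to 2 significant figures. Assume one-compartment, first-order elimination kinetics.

To keep the same average steady-state level, dosing rate must scale with clearance.
CL ratio = 52.0 / 100 = 0.5200
New interval (same dose) = 19.1 / 0.5200 = 36.73 h

37 h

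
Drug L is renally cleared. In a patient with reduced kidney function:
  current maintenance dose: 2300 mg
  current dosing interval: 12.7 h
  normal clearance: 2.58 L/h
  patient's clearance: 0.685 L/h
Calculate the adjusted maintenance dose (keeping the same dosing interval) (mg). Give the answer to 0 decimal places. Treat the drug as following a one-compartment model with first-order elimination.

611 mg

To keep the same average steady-state level, dosing rate must scale with clearance.
CL ratio = 0.685 / 2.58 = 0.2655
New dose (same interval) = 2300 × 0.2655 = 610.7 mg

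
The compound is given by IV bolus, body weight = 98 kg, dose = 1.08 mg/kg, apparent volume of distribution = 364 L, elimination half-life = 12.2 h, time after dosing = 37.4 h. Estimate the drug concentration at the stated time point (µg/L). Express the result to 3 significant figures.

Total dose = 1.08 × 98 = 105.8 mg
C₀ = Dose / Vd = 105.8 / 364 = 0.2907 mg/L
k = ln2 / t½ = 0.693147 / 12.2 = 0.05682 h⁻¹
C = C₀ · e^(−k·t) = 0.2907 × e^(−0.05682 × 37.4)
  = 0.2907 × 0.1194 = 0.03471 mg/L
Convert: 0.03471 mg/L × 1000 = 34.71 µg/L

34.7 µg/L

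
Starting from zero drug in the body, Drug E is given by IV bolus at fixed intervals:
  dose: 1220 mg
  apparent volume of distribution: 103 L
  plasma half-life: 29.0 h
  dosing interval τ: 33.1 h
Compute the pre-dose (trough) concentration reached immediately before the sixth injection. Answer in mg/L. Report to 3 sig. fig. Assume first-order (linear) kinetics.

9.63 mg/L

C₀ per dose = Dose / Vd = 1220 / 103 = 11.84 mg/L
k = ln2 / t½ = 0.693147 / 29.0 = 0.02390 h⁻¹
Fraction remaining after one interval: r = e^(−kτ) = e^(−0.02390 × 33.1) = 0.4534
Before dose 6, 5 doses have been given (aged 1τ, 2τ, 3τ, 4τ, 5τ).
C_trough = C₀ × (r + r² + … + r^5) = C₀ × r(1−r^5)/(1−r)
        = 11.84 × 0.4534 × (1 − 0.01916) / (1 − 0.4534) = 9.633 mg/L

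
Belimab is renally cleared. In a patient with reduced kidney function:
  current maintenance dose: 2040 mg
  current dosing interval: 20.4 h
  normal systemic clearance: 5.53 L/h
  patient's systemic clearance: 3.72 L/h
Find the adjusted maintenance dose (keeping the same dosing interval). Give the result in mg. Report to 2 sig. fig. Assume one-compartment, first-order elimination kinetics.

1400 mg

To keep the same average steady-state level, dosing rate must scale with clearance.
CL ratio = 3.72 / 5.53 = 0.6727
New dose (same interval) = 2040 × 0.6727 = 1372 mg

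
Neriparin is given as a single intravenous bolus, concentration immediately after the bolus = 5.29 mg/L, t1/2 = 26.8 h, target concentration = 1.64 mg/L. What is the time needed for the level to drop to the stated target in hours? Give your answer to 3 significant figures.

k = ln2 / t½ = 0.693147 / 26.8 = 0.02586 h⁻¹
t = ln(C₀ / C) / k = ln(5.290 / 1.64) / 0.02586
  = ln(3.226) / 0.02586 = 1.171 / 0.02586 = 45.28 h

45.3 h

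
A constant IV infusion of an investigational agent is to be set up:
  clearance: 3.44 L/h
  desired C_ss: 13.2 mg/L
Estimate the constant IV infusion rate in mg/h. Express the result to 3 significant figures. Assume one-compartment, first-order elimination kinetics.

45.4 mg/h

At steady state, infusion rate R₀ = Css × CL = 13.2 × 3.440 = 45.41 mg/h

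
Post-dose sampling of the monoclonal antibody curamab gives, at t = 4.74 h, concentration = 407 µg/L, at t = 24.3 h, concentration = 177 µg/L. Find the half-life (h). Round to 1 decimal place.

16.3 h

k = ln(C₁/C₂) / (t₂ − t₁) = ln(407/177) / (24.3 − 4.74)
  = 0.8327 / 19.56 = 0.04257 h⁻¹
t½ = ln2 / k = 0.693147 / 0.04257 = 16.28 h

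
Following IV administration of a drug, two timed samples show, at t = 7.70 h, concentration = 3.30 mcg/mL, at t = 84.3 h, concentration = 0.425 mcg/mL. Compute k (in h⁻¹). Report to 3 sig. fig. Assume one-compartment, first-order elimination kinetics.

k = ln(C₁/C₂) / (t₂ − t₁) = ln(3.30/0.425) / (84.3 − 7.70)
  = 2.050 / 76.60 = 0.02676 h⁻¹

0.0268 h⁻¹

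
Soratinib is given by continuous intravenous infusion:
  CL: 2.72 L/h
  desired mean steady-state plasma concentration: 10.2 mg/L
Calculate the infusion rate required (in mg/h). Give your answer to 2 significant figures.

28 mg/h

At steady state, infusion rate R₀ = Css × CL = 10.2 × 2.720 = 27.74 mg/h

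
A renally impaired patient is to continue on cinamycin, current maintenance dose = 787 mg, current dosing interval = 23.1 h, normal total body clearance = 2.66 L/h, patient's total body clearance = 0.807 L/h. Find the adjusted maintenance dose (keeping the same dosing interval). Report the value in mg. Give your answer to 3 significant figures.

239 mg

To keep the same average steady-state level, dosing rate must scale with clearance.
CL ratio = 0.807 / 2.66 = 0.3034
New dose (same interval) = 787 × 0.3034 = 238.8 mg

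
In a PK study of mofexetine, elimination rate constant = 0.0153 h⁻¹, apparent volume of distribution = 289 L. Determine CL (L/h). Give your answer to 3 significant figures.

4.42 L/h

CL = k × Vd = 0.0153 × 289 = 4.422 L/h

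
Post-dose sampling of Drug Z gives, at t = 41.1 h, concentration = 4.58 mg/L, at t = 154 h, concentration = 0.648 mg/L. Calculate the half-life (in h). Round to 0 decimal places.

40 h

k = ln(C₁/C₂) / (t₂ − t₁) = ln(4.58/0.648) / (154 − 41.1)
  = 1.956 / 112.9 = 0.01733 h⁻¹
t½ = ln2 / k = 0.693147 / 0.01733 = 40.00 h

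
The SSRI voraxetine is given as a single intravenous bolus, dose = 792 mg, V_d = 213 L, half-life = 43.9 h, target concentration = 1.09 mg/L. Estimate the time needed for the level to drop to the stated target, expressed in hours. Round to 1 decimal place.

77.7 h

C₀ = Dose / Vd = 792.0 / 213 = 3.718 mg/L
k = ln2 / t½ = 0.693147 / 43.9 = 0.01579 h⁻¹
t = ln(C₀ / C) / k = ln(3.718 / 1.09) / 0.01579
  = ln(3.411) / 0.01579 = 1.227 / 0.01579 = 77.71 h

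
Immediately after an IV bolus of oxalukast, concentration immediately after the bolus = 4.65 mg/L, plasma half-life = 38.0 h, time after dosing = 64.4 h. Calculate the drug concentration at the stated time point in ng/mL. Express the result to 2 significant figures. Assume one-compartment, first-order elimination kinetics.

k = ln2 / t½ = 0.693147 / 38.0 = 0.01824 h⁻¹
C = C₀ · e^(−k·t) = 4.650 × e^(−0.01824 × 64.4)
  = 4.650 × 0.3089 = 1.436 mg/L
Convert: 1.436 mg/L × 1000 = 1436 ng/mL

1400 ng/mL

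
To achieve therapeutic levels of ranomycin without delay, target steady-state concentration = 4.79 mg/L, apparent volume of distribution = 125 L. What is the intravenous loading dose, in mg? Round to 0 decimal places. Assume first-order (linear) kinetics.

599 mg

LD = Css × Vd = 4.79 × 125 = 598.8 mg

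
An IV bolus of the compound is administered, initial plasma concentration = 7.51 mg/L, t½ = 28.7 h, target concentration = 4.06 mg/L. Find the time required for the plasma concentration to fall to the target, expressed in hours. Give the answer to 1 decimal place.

k = ln2 / t½ = 0.693147 / 28.7 = 0.02415 h⁻¹
t = ln(C₀ / C) / k = ln(7.510 / 4.06) / 0.02415
  = ln(1.850) / 0.02415 = 0.6152 / 0.02415 = 25.47 h

25.5 h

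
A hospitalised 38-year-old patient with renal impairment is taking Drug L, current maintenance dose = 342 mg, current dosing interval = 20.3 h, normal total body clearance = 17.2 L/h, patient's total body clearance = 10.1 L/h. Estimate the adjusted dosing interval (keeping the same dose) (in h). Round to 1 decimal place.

To keep the same average steady-state level, dosing rate must scale with clearance.
CL ratio = 10.1 / 17.2 = 0.5872
New interval (same dose) = 20.3 / 0.5872 = 34.57 h

34.6 h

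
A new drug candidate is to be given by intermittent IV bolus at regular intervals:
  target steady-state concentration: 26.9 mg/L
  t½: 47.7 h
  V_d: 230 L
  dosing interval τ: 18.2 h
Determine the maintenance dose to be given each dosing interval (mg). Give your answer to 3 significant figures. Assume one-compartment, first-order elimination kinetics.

1640 mg

k = ln2 / t½ = 0.693147 / 47.7 = 0.01453 h⁻¹
CL = k × Vd = 0.01453 × 230 = 3.342 L/h
At steady state, Dose/τ = Css × CL.
Dose = Css × CL × τ = 26.9 × 3.342 × 18.2 = 1636 mg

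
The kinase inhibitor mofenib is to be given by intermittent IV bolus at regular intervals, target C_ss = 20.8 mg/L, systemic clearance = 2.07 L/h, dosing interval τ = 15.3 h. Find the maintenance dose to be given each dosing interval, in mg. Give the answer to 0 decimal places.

659 mg

At steady state, Dose/τ = Css × CL.
Dose = Css × CL × τ = 20.8 × 2.070 × 15.3 = 658.8 mg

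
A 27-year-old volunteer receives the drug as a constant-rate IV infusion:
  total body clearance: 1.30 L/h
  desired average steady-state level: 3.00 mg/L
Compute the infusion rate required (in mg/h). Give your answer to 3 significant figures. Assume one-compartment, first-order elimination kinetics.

3.90 mg/h

At steady state, infusion rate R₀ = Css × CL = 3.00 × 1.300 = 3.900 mg/h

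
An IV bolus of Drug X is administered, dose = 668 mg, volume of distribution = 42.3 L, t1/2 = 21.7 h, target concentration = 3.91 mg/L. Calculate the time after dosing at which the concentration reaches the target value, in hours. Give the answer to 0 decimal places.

44 h

C₀ = Dose / Vd = 668.0 / 42.3 = 15.79 mg/L
k = ln2 / t½ = 0.693147 / 21.7 = 0.03194 h⁻¹
t = ln(C₀ / C) / k = ln(15.79 / 3.91) / 0.03194
  = ln(4.038) / 0.03194 = 1.396 / 0.03194 = 43.71 h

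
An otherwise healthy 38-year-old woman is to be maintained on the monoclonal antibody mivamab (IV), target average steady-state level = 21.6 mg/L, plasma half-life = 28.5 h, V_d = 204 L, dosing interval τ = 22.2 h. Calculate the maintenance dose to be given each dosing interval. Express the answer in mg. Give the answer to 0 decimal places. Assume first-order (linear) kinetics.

k = ln2 / t½ = 0.693147 / 28.5 = 0.02432 h⁻¹
CL = k × Vd = 0.02432 × 204 = 4.961 L/h
At steady state, Dose/τ = Css × CL.
Dose = Css × CL × τ = 21.6 × 4.961 × 22.2 = 2379 mg

2379 mg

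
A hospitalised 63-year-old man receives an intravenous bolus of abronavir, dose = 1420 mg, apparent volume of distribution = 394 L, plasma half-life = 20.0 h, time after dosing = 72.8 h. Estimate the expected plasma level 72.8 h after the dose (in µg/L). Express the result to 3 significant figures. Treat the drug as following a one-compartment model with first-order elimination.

C₀ = Dose / Vd = 1420 / 394 = 3.604 mg/L
k = ln2 / t½ = 0.693147 / 20.0 = 0.03466 h⁻¹
C = C₀ · e^(−k·t) = 3.604 × e^(−0.03466 × 72.8)
  = 3.604 × 0.08020 = 0.2890 mg/L
Convert: 0.2890 mg/L × 1000 = 289.0 µg/L

289 µg/L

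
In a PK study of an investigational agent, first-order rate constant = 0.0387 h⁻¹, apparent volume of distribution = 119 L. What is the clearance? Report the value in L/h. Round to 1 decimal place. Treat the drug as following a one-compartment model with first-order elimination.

CL = k × Vd = 0.0387 × 119 = 4.605 L/h

4.6 L/h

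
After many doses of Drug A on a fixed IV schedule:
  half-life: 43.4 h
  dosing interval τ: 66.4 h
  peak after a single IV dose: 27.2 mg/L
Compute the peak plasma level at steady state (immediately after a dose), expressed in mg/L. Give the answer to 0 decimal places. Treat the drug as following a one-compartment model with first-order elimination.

k = ln2 / t½ = 0.693147 / 43.4 = 0.01597 h⁻¹
e^(−kτ) = e^(−0.01597 × 66.4) = 0.3463
Accumulation ratio R = 1 / (1 − e^(−kτ)) = 1 / (1 − 0.3463) = 1.530
Steady-state peak = C₀ × R = 27.2 × 1.530 = 41.62 mg/L

42 mg/L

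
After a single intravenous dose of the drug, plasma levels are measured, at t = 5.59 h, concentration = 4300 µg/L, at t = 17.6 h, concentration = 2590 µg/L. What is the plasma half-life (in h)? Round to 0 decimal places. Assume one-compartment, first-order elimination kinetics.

k = ln(C₁/C₂) / (t₂ − t₁) = ln(4300/2590) / (17.6 − 5.59)
  = 0.5070 / 12.01 = 0.04221 h⁻¹
t½ = ln2 / k = 0.693147 / 0.04221 = 16.42 h

16 h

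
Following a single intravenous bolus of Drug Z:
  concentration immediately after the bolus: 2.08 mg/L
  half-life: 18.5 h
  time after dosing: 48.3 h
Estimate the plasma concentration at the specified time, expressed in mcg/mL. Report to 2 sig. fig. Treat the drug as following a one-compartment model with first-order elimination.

0.34 mcg/mL

k = ln2 / t½ = 0.693147 / 18.5 = 0.03747 h⁻¹
C = C₀ · e^(−k·t) = 2.080 × e^(−0.03747 × 48.3)
  = 2.080 × 0.1637 = 0.3405 mg/L
(0.3405 mg/L = 0.3405 mcg/mL)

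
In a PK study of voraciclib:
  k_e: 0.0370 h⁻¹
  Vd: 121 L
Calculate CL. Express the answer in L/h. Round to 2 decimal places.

CL = k × Vd = 0.0370 × 121 = 4.477 L/h

4.48 L/h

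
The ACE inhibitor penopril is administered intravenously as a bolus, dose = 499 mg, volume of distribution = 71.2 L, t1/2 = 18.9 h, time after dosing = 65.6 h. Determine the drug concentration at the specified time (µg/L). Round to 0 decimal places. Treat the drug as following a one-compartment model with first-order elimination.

632 µg/L

C₀ = Dose / Vd = 499.0 / 71.2 = 7.008 mg/L
k = ln2 / t½ = 0.693147 / 18.9 = 0.03667 h⁻¹
C = C₀ · e^(−k·t) = 7.008 × e^(−0.03667 × 65.6)
  = 7.008 × 0.09022 = 0.6323 mg/L
Convert: 0.6323 mg/L × 1000 = 632.3 µg/L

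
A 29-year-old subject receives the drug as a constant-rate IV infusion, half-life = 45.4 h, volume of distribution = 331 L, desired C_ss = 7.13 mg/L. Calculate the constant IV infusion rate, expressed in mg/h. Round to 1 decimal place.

36.0 mg/h

k = ln2 / t½ = 0.693147 / 45.4 = 0.01527 h⁻¹
CL = k × Vd = 0.01527 × 331 = 5.054 L/h
At steady state, infusion rate R₀ = Css × CL = 7.13 × 5.054 = 36.04 mg/h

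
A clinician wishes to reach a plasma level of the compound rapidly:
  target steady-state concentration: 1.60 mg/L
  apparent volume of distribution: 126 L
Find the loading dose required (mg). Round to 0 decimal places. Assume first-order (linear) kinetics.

LD = Css × Vd = 1.60 × 126 = 201.6 mg

202 mg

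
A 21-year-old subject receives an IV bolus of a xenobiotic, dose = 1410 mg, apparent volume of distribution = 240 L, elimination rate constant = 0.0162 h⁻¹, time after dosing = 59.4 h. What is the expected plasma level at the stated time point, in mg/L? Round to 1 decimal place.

C₀ = Dose / Vd = 1410 / 240 = 5.875 mg/L
C = C₀ · e^(−k·t) = 5.875 × e^(−0.01620 × 59.4)
  = 5.875 × 0.3820 = 2.244 mg/L

2.2 mg/L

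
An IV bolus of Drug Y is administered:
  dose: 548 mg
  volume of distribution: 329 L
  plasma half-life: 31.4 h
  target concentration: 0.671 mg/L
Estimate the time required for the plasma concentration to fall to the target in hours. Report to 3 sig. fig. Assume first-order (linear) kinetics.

C₀ = Dose / Vd = 548.0 / 329 = 1.666 mg/L
k = ln2 / t½ = 0.693147 / 31.4 = 0.02207 h⁻¹
t = ln(C₀ / C) / k = ln(1.666 / 0.671) / 0.02207
  = ln(2.483) / 0.02207 = 0.9095 / 0.02207 = 41.21 h

41.2 h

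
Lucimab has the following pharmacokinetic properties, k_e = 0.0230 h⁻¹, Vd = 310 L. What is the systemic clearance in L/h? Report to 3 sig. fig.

7.13 L/h

CL = k × Vd = 0.0230 × 310 = 7.130 L/h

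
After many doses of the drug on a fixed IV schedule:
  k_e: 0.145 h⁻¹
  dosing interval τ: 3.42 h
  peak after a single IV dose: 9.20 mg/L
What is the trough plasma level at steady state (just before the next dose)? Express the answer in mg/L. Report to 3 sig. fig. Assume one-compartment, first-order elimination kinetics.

e^(−kτ) = e^(−0.1450 × 3.42) = 0.6090
Accumulation ratio R = 1 / (1 − e^(−kτ)) = 1 / (1 − 0.6090) = 2.558
Steady-state trough = C₀ × R × e^(−kτ) = 9.20 × 2.558 × 0.6090 = 14.33 mg/L

14.3 mg/L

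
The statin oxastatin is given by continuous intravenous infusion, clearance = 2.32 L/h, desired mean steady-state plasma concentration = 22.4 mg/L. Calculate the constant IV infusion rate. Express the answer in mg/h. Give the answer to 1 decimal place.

52.0 mg/h

At steady state, infusion rate R₀ = Css × CL = 22.4 × 2.320 = 51.97 mg/h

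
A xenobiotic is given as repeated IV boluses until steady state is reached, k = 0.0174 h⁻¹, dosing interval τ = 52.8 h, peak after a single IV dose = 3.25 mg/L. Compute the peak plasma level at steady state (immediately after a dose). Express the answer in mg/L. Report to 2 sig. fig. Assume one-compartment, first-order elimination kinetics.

e^(−kτ) = e^(−0.01740 × 52.8) = 0.3990
Accumulation ratio R = 1 / (1 − e^(−kτ)) = 1 / (1 − 0.3990) = 1.664
Steady-state peak = C₀ × R = 3.25 × 1.664 = 5.408 mg/L

5.4 mg/L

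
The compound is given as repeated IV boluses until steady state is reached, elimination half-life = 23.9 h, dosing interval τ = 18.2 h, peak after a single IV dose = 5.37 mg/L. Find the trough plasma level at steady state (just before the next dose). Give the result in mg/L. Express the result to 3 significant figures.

7.72 mg/L

k = ln2 / t½ = 0.693147 / 23.9 = 0.02900 h⁻¹
e^(−kτ) = e^(−0.02900 × 18.2) = 0.5899
Accumulation ratio R = 1 / (1 − e^(−kτ)) = 1 / (1 − 0.5899) = 2.438
Steady-state trough = C₀ × R × e^(−kτ) = 5.37 × 2.438 × 0.5899 = 7.723 mg/L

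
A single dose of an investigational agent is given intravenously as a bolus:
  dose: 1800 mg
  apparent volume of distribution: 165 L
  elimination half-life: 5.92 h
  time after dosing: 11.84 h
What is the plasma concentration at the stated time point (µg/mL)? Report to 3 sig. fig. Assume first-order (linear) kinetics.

C₀ = Dose / Vd = 1800 / 165 = 10.91 mg/L
k = ln2 / t½ = 0.693147 / 5.92 = 0.1171 h⁻¹
t / t½ = 11.84 / 5.92 = 2 half-lives
C = C₀ × (1/2)^2 = 10.91 × 0.2500 = 2.728 mg/L
(2.728 mg/L = 2.728 µg/mL)

2.73 µg/mL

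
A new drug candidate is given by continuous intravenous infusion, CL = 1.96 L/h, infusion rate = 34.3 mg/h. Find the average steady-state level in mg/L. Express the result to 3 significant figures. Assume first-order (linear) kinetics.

17.5 mg/L

At steady state Css = R₀ / CL = 34.3 / 1.960 = 17.50 mg/L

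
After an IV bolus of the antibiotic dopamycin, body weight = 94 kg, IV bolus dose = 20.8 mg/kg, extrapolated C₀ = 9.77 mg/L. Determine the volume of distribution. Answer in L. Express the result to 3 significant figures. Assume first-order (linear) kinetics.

200 L

Dose = 20.8 × 94 = 1955 mg
Vd = Dose / C₀ = 1955 / 9.77 = 200.1 L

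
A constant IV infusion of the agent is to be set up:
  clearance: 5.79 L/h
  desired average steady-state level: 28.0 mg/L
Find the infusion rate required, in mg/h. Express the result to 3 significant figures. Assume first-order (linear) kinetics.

At steady state, infusion rate R₀ = Css × CL = 28.0 × 5.790 = 162.1 mg/h

162 mg/h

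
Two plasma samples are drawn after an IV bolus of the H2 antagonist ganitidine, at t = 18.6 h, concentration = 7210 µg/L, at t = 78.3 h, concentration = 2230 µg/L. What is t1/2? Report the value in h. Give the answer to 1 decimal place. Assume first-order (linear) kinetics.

35.3 h

k = ln(C₁/C₂) / (t₂ − t₁) = ln(7210/2230) / (78.3 − 18.6)
  = 1.173 / 59.70 = 0.01965 h⁻¹
t½ = ln2 / k = 0.693147 / 0.01965 = 35.27 h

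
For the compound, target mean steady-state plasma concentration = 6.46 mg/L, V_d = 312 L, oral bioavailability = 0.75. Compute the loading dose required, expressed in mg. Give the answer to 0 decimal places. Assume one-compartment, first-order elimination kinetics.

2687 mg

LD = Css × Vd / F = 6.46 × 312 / 0.75 = 2687 mg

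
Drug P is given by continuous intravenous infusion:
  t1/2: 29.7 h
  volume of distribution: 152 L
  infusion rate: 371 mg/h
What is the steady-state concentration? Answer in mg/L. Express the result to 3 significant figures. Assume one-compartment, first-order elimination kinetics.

k = ln2 / t½ = 0.693147 / 29.7 = 0.02334 h⁻¹
CL = k × Vd = 0.02334 × 152 = 3.548 L/h
At steady state Css = R₀ / CL = 371 / 3.548 = 104.6 mg/L

105 mg/L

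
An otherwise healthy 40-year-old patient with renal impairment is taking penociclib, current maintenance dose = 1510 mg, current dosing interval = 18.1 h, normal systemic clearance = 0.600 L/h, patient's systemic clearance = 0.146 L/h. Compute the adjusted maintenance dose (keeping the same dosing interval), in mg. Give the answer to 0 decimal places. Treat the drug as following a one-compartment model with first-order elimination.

To keep the same average steady-state level, dosing rate must scale with clearance.
CL ratio = 0.146 / 0.600 = 0.2433
New dose (same interval) = 1510 × 0.2433 = 367.4 mg

367 mg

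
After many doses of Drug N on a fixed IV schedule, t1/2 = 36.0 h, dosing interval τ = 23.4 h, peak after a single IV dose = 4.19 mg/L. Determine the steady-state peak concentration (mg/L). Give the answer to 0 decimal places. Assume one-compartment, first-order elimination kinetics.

12 mg/L

k = ln2 / t½ = 0.693147 / 36.0 = 0.01925 h⁻¹
e^(−kτ) = e^(−0.01925 × 23.4) = 0.6373
Accumulation ratio R = 1 / (1 − e^(−kτ)) = 1 / (1 − 0.6373) = 2.757
Steady-state peak = C₀ × R = 4.19 × 2.757 = 11.55 mg/L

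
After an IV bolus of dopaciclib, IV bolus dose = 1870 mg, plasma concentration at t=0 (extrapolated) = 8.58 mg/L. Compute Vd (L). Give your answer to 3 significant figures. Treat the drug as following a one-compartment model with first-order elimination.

Vd = Dose / C₀ = 1870 / 8.58 = 217.9 L

218 L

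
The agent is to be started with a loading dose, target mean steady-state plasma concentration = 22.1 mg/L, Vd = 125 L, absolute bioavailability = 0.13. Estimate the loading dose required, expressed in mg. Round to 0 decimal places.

LD = Css × Vd / F = 22.1 × 125 / 0.13 = 21250 mg

21250 mg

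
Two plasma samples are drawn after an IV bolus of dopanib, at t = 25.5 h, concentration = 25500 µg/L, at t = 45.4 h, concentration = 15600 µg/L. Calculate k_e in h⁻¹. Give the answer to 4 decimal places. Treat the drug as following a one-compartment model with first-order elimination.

k = ln(C₁/C₂) / (t₂ − t₁) = ln(25500/15600) / (45.4 − 25.5)
  = 0.4914 / 19.90 = 0.02469 h⁻¹

0.0247 h⁻¹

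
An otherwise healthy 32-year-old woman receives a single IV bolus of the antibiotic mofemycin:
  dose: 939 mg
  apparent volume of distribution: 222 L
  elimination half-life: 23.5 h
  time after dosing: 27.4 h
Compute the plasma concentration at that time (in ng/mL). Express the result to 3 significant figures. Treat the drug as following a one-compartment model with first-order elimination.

1890 ng/mL

C₀ = Dose / Vd = 939.0 / 222 = 4.230 mg/L
k = ln2 / t½ = 0.693147 / 23.5 = 0.02950 h⁻¹
C = C₀ · e^(−k·t) = 4.230 × e^(−0.02950 × 27.4)
  = 4.230 × 0.4456 = 1.885 mg/L
Convert: 1.885 mg/L × 1000 = 1885 ng/mL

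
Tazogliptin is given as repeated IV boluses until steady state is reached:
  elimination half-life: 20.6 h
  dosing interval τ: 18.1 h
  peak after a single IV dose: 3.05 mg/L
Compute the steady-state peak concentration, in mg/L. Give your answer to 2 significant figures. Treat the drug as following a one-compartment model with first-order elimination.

k = ln2 / t½ = 0.693147 / 20.6 = 0.03365 h⁻¹
e^(−kτ) = e^(−0.03365 × 18.1) = 0.5439
Accumulation ratio R = 1 / (1 − e^(−kτ)) = 1 / (1 − 0.5439) = 2.193
Steady-state peak = C₀ × R = 3.05 × 2.193 = 6.689 mg/L

6.7 mg/L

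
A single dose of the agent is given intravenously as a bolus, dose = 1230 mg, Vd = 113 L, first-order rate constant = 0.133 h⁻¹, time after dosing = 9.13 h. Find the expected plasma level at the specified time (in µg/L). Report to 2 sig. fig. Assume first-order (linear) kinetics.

3200 µg/L

C₀ = Dose / Vd = 1230 / 113 = 10.88 mg/L
C = C₀ · e^(−k·t) = 10.88 × e^(−0.1330 × 9.13)
  = 10.88 × 0.2969 = 3.230 mg/L
Convert: 3.230 mg/L × 1000 = 3230 µg/L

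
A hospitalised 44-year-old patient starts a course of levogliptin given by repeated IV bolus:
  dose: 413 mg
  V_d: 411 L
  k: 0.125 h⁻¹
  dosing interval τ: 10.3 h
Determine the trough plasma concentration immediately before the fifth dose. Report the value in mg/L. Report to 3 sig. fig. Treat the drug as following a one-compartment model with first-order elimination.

C₀ per dose = Dose / Vd = 413 / 411 = 1.005 mg/L
Fraction remaining after one interval: r = e^(−kτ) = e^(−0.1250 × 10.3) = 0.2760
Before dose 5, 4 doses have been given (aged 1τ, 2τ, 3τ, 4τ).
C_trough = C₀ × (r + r² + … + r^4) = C₀ × r(1−r^4)/(1−r)
        = 1.005 × 0.2760 × (1 − 0.005803) / (1 − 0.2760) = 0.3809 mg/L

0.381 mg/L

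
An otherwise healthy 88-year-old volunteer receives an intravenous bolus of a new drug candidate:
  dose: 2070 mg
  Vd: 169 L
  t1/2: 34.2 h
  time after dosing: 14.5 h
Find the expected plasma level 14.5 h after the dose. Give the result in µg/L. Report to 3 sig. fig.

C₀ = Dose / Vd = 2070 / 169 = 12.25 mg/L
k = ln2 / t½ = 0.693147 / 34.2 = 0.02027 h⁻¹
C = C₀ · e^(−k·t) = 12.25 × e^(−0.02027 × 14.5)
  = 12.25 × 0.7453 = 9.130 mg/L
Convert: 9.130 mg/L × 1000 = 9130 µg/L

9130 µg/L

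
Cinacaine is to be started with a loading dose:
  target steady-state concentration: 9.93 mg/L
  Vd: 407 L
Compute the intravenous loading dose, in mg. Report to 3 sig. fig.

4040 mg

LD = Css × Vd = 9.93 × 407 = 4042 mg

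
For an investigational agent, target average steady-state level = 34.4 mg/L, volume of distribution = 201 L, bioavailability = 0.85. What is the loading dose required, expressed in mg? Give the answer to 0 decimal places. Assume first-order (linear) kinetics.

8135 mg

LD = Css × Vd / F = 34.4 × 201 / 0.85 = 8135 mg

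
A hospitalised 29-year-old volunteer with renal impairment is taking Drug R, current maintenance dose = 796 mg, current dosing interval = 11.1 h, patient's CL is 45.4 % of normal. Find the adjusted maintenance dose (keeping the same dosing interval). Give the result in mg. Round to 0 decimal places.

361 mg

To keep the same average steady-state level, dosing rate must scale with clearance.
CL ratio = 45.4 / 100 = 0.4540
New dose (same interval) = 796 × 0.4540 = 361.4 mg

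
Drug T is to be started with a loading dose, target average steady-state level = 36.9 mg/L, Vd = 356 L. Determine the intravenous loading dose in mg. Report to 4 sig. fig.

13140 mg

LD = Css × Vd = 36.9 × 356 = 13140 mg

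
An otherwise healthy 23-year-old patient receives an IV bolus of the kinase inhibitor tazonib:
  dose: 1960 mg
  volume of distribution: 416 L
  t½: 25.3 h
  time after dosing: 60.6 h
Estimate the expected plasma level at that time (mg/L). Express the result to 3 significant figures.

0.896 mg/L

C₀ = Dose / Vd = 1960 / 416 = 4.712 mg/L
k = ln2 / t½ = 0.693147 / 25.3 = 0.02740 h⁻¹
C = C₀ · e^(−k·t) = 4.712 × e^(−0.02740 × 60.6)
  = 4.712 × 0.1901 = 0.8958 mg/L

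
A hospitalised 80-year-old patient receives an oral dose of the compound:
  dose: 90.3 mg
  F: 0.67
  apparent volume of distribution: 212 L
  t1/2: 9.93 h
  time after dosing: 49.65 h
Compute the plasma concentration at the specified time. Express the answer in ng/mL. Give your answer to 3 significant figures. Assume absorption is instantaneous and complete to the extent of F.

Amount reaching circulation = F × Dose = 0.67 × 90.30 = 60.50 mg
C₀ = F·Dose / Vd = 60.50 / 212 = 0.2854 mg/L
k = ln2 / t½ = 0.693147 / 9.93 = 0.06980 h⁻¹
t / t½ = 49.65 / 9.93 = 5 half-lives
C = C₀ × (1/2)^5 = 0.2854 × 0.03125 = 0.008919 mg/L
Convert: 0.008919 mg/L × 1000 = 8.919 ng/mL

8.92 ng/mL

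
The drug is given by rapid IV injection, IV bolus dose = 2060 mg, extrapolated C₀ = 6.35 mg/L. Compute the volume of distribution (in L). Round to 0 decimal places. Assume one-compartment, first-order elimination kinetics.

324 L

Vd = Dose / C₀ = 2060 / 6.35 = 324.4 L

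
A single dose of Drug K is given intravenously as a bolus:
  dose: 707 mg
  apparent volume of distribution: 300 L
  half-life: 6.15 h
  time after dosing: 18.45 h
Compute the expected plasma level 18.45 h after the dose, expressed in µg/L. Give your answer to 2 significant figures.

C₀ = Dose / Vd = 707.0 / 300 = 2.357 mg/L
k = ln2 / t½ = 0.693147 / 6.15 = 0.1127 h⁻¹
t / t½ = 18.45 / 6.15 = 3 half-lives
C = C₀ × (1/2)^3 = 2.357 × 0.1250 = 0.2946 mg/L
Convert: 0.2946 mg/L × 1000 = 294.6 µg/L

290 µg/L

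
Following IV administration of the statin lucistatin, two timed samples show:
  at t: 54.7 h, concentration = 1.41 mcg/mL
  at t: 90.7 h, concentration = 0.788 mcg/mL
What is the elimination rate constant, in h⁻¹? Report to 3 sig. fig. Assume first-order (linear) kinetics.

k = ln(C₁/C₂) / (t₂ − t₁) = ln(1.41/0.788) / (90.7 − 54.7)
  = 0.5818 / 36.00 = 0.01616 h⁻¹

0.0162 h⁻¹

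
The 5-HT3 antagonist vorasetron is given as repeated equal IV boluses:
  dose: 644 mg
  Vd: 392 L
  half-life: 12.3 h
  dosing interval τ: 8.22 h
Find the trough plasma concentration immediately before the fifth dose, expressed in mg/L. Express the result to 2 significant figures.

2.4 mg/L

C₀ per dose = Dose / Vd = 644 / 392 = 1.643 mg/L
k = ln2 / t½ = 0.693147 / 12.3 = 0.05635 h⁻¹
Fraction remaining after one interval: r = e^(−kτ) = e^(−0.05635 × 8.22) = 0.6293
Before dose 5, 4 doses have been given (aged 1τ, 2τ, 3τ, 4τ).
C_trough = C₀ × (r + r² + … + r^4) = C₀ × r(1−r^4)/(1−r)
        = 1.643 × 0.6293 × (1 − 0.1568) / (1 − 0.6293) = 2.352 mg/L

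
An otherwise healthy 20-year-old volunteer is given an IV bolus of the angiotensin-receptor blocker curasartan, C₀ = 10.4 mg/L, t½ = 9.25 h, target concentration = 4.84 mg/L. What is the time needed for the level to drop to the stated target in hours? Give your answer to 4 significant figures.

k = ln2 / t½ = 0.693147 / 9.25 = 0.07493 h⁻¹
t = ln(C₀ / C) / k = ln(10.40 / 4.84) / 0.07493
  = ln(2.149) / 0.07493 = 0.7650 / 0.07493 = 10.21 h

10.21 h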